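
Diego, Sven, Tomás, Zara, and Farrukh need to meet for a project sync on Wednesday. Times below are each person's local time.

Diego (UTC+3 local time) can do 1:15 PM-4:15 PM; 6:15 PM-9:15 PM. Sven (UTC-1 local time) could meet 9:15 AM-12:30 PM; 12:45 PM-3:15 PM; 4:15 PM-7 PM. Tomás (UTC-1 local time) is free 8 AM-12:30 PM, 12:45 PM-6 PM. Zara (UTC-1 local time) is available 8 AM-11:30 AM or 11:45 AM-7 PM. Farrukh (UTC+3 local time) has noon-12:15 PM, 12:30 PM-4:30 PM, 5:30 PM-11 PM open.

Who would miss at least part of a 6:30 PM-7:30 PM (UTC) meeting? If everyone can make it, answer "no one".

Diego, Tomás

Diego in UTC: 10:15-13:15, 15:15-18:15 (subtract 3h to convert from UTC+3).
Sven in UTC: 10:15-13:30, 13:45-16:15, 17:15-20:00 (add 1h to convert from UTC-1).
Tomás in UTC: 09:00-13:30, 13:45-19:00 (add 1h to convert from UTC-1).
Zara in UTC: 09:00-12:30, 12:45-20:00 (add 1h to convert from UTC-1).
Farrukh in UTC: 09:00-09:15, 09:30-13:30, 14:30-20:00 (subtract 3h to convert from UTC+3).
Diego: not fully free for 18:30-19:30. Sven: free for 18:30-19:30. Tomás: not fully free for 18:30-19:30. Zara: free for 18:30-19:30. Farrukh: free for 18:30-19:30.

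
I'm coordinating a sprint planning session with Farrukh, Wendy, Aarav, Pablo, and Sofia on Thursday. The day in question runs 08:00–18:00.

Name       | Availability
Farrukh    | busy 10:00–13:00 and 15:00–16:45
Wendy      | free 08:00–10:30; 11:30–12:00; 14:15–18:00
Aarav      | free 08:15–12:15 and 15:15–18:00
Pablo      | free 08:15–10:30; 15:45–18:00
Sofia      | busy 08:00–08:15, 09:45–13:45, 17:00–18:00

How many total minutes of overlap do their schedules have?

Farrukh free: 08:00-10:00, 13:00-15:00, 16:45-18:00 (invert busy blocks within the working day).
Wendy free: 08:00-10:30, 11:30-12:00, 14:15-18:00.
Aarav free: 08:15-12:15, 15:15-18:00.
Pablo free: 08:15-10:30, 15:45-18:00.
Sofia free: 08:15-09:45, 13:45-17:00 (invert busy blocks within the working day).
Farrukh ∩ Wendy: 08:00-10:00, 14:15-15:00, 16:45-18:00.
Farrukh ∩ Wendy ∩ Aarav: 08:15-10:00, 16:45-18:00.
Farrukh ∩ Wendy ∩ Aarav ∩ Pablo: 08:15-10:00, 16:45-18:00.
Farrukh ∩ Wendy ∩ Aarav ∩ Pablo ∩ Sofia: 08:15-09:45, 16:45-17:00.
Summing the common windows: 90 + 15 = 105 minutes.

105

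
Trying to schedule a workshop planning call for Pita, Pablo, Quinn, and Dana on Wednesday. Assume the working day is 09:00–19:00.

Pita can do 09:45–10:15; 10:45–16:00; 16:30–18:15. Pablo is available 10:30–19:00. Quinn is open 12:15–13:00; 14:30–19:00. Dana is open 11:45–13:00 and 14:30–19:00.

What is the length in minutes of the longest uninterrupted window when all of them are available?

105

Pita ∩ Pablo: 10:45-16:00, 16:30-18:15.
Pita ∩ Pablo ∩ Quinn: 12:15-13:00, 14:30-16:00, 16:30-18:15.
Pita ∩ Pablo ∩ Quinn ∩ Dana: 12:15-13:00, 14:30-16:00, 16:30-18:15.
The longest is 16:30-18:15 at 105 minutes.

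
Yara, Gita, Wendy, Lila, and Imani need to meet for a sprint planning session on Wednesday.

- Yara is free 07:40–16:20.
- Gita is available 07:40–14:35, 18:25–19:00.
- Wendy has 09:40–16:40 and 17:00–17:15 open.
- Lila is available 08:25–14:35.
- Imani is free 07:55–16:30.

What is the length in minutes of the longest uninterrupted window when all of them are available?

Yara ∩ Gita: 07:40-14:35.
Yara ∩ Gita ∩ Wendy: 09:40-14:35.
Yara ∩ Gita ∩ Wendy ∩ Lila: 09:40-14:35.
Yara ∩ Gita ∩ Wendy ∩ Lila ∩ Imani: 09:40-14:35.
The longest is 09:40-14:35 at 295 minutes.

295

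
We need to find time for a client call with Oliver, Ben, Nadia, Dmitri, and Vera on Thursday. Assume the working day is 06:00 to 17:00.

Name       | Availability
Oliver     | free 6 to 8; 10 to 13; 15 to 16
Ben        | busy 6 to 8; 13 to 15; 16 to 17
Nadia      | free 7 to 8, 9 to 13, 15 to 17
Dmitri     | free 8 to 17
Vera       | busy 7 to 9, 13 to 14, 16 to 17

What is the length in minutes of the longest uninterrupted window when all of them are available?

Oliver free: 06:00-08:00, 10:00-13:00, 15:00-16:00.
Ben free: 08:00-13:00, 15:00-16:00 (invert busy blocks within the working day).
Nadia free: 07:00-08:00, 09:00-13:00, 15:00-17:00.
Dmitri free: 08:00-17:00.
Vera free: 06:00-07:00, 09:00-13:00, 14:00-16:00 (invert busy blocks within the working day).
Oliver ∩ Ben: 10:00-13:00, 15:00-16:00.
Oliver ∩ Ben ∩ Nadia: 10:00-13:00, 15:00-16:00.
Oliver ∩ Ben ∩ Nadia ∩ Dmitri: 10:00-13:00, 15:00-16:00.
Oliver ∩ Ben ∩ Nadia ∩ Dmitri ∩ Vera: 10:00-13:00, 15:00-16:00.
Those are the intersection windows.
The longest is 10:00-13:00 at 180 minutes.

180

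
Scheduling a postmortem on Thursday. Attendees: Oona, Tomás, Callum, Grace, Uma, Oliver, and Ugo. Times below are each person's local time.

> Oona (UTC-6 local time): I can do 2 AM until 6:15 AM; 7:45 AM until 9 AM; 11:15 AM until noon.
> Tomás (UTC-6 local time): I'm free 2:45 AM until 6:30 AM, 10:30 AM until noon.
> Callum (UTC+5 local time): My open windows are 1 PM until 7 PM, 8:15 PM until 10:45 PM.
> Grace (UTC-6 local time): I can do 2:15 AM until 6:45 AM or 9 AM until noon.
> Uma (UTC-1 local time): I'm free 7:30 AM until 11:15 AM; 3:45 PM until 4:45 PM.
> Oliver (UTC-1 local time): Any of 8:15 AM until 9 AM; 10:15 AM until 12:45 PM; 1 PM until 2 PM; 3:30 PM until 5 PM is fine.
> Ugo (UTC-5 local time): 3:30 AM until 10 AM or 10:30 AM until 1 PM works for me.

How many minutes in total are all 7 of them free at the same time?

Oona in UTC: 08:00-12:15, 13:45-15:00, 17:15-18:00 (add 6h to convert from UTC-6).
Tomás in UTC: 08:45-12:30, 16:30-18:00 (add 6h to convert from UTC-6).
Callum in UTC: 08:00-14:00, 15:15-17:45 (subtract 5h to convert from UTC+5).
Grace in UTC: 08:15-12:45, 15:00-18:00 (add 6h to convert from UTC-6).
Uma in UTC: 08:30-12:15, 16:45-17:45 (add 1h to convert from UTC-1).
Oliver in UTC: 09:15-10:00, 11:15-13:45, 14:00-15:00, 16:30-18:00 (add 1h to convert from UTC-1).
Ugo in UTC: 08:30-15:00, 15:30-18:00 (add 5h to convert from UTC-5).
Oona ∩ Tomás: 08:45-12:15, 17:15-18:00.
Oona ∩ Tomás ∩ Callum: 08:45-12:15, 17:15-17:45.
Oona ∩ Tomás ∩ Callum ∩ Grace: 08:45-12:15, 17:15-17:45.
Oona ∩ Tomás ∩ Callum ∩ Grace ∩ Uma: 08:45-12:15, 17:15-17:45.
Oona ∩ Tomás ∩ Callum ∩ Grace ∩ Uma ∩ Oliver: 09:15-10:00, 11:15-12:15, 17:15-17:45.
Oona ∩ Tomás ∩ Callum ∩ Grace ∩ Uma ∩ Oliver ∩ Ugo: 09:15-10:00, 11:15-12:15, 17:15-17:45.
Those are the intersection windows.
Summing the common windows: 45 + 60 + 30 = 135 minutes.

135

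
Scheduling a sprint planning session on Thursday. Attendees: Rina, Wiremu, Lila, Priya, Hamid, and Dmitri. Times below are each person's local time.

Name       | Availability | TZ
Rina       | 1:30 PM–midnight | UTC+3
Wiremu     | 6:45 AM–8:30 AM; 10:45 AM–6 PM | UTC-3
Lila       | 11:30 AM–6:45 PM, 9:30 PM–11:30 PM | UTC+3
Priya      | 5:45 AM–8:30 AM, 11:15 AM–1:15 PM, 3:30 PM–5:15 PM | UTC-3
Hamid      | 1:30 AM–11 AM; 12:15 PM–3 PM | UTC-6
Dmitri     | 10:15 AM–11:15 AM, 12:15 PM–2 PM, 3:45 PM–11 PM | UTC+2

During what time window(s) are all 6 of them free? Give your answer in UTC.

Rina in UTC: 10:30-21:00 (subtract 3h to convert from UTC+3).
Wiremu in UTC: 09:45-11:30, 13:45-21:00 (add 3h to convert from UTC-3).
Lila in UTC: 08:30-15:45, 18:30-20:30 (subtract 3h to convert from UTC+3).
Priya in UTC: 08:45-11:30, 14:15-16:15, 18:30-20:15 (add 3h to convert from UTC-3).
Hamid in UTC: 07:30-17:00, 18:15-21:00 (add 6h to convert from UTC-6).
Dmitri in UTC: 08:15-09:15, 10:15-12:00, 13:45-21:00 (subtract 2h to convert from UTC+2).
Rina ∩ Wiremu: 10:30-11:30, 13:45-21:00.
Rina ∩ Wiremu ∩ Lila: 10:30-11:30, 13:45-15:45, 18:30-20:30.
Rina ∩ Wiremu ∩ Lila ∩ Priya: 10:30-11:30, 14:15-15:45, 18:30-20:15.
Rina ∩ Wiremu ∩ Lila ∩ Priya ∩ Hamid: 10:30-11:30, 14:15-15:45, 18:30-20:15.
Rina ∩ Wiremu ∩ Lila ∩ Priya ∩ Hamid ∩ Dmitri: 10:30-11:30, 14:15-15:45, 18:30-20:15.
So the common availability across everyone is 10:30-11:30, 14:15-15:45, 18:30-20:15.

10:30-11:30, 14:15-15:45, 18:30-20:15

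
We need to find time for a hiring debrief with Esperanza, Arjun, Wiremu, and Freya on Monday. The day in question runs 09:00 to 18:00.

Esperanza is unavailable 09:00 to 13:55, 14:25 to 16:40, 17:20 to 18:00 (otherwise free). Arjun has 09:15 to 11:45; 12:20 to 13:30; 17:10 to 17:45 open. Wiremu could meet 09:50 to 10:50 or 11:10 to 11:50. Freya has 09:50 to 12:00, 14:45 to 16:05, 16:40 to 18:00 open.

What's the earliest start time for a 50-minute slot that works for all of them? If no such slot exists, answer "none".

none

Esperanza free: 13:55-14:25, 16:40-17:20 (invert busy blocks within the working day).
Arjun free: 09:15-11:45, 12:20-13:30, 17:10-17:45.
Wiremu free: 09:50-10:50, 11:10-11:50.
Freya free: 09:50-12:00, 14:45-16:05, 16:40-18:00.
Esperanza ∩ Arjun: 17:10-17:20.
Esperanza ∩ Arjun ∩ Wiremu: ∅.
Esperanza ∩ Arjun ∩ Wiremu ∩ Freya: ∅.
There is no time when everyone is free.
No common window is at least 50 minutes long.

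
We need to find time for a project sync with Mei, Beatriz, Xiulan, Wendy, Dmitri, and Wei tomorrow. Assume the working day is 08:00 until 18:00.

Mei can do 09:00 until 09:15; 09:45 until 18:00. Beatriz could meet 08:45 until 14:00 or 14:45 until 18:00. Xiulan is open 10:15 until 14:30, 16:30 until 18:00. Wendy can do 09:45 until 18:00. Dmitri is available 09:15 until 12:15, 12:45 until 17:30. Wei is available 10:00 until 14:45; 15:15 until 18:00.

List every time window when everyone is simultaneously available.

10:15-12:15, 12:45-14:00, 16:30-17:30

Mei ∩ Beatriz: 09:00-09:15, 09:45-14:00, 14:45-18:00.
Mei ∩ Beatriz ∩ Xiulan: 10:15-14:00, 16:30-18:00.
Mei ∩ Beatriz ∩ Xiulan ∩ Wendy: 10:15-14:00, 16:30-18:00.
Mei ∩ Beatriz ∩ Xiulan ∩ Wendy ∩ Dmitri: 10:15-12:15, 12:45-14:00, 16:30-17:30.
Mei ∩ Beatriz ∩ Xiulan ∩ Wendy ∩ Dmitri ∩ Wei: 10:15-12:15, 12:45-14:00, 16:30-17:30.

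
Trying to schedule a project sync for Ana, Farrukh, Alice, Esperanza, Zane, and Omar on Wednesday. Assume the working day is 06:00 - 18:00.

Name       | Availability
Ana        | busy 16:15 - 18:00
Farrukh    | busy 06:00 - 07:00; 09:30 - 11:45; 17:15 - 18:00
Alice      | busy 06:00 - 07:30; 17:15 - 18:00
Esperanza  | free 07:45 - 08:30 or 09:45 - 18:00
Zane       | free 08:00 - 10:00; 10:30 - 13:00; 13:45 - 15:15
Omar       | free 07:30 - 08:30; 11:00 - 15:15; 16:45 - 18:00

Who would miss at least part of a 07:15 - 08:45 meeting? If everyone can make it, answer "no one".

Ana free: 06:00-16:15 (invert busy blocks within the working day).
Farrukh free: 07:00-09:30, 11:45-17:15 (invert busy blocks within the working day).
Alice free: 07:30-17:15 (invert busy blocks within the working day).
Esperanza free: 07:45-08:30, 09:45-18:00.
Zane free: 08:00-10:00, 10:30-13:00, 13:45-15:15.
Omar free: 07:30-08:30, 11:00-15:15, 16:45-18:00.
Ana: free for 07:15-08:45. Farrukh: free for 07:15-08:45. Alice: not fully free for 07:15-08:45. Esperanza: not fully free for 07:15-08:45. Zane: not fully free for 07:15-08:45. Omar: not fully free for 07:15-08:45.

Alice, Esperanza, Omar, Zane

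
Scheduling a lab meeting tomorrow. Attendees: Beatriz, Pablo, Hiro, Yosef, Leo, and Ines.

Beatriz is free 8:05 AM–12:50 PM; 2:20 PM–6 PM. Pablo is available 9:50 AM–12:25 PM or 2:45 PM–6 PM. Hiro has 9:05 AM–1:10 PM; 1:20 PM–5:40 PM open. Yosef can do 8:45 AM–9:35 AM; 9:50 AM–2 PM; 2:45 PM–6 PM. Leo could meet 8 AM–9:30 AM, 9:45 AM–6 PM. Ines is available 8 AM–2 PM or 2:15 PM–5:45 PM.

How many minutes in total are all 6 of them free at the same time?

330

Beatriz ∩ Pablo: 09:50-12:25, 14:45-18:00.
Beatriz ∩ Pablo ∩ Hiro: 09:50-12:25, 14:45-17:40.
Beatriz ∩ Pablo ∩ Hiro ∩ Yosef: 09:50-12:25, 14:45-17:40.
Beatriz ∩ Pablo ∩ Hiro ∩ Yosef ∩ Leo: 09:50-12:25, 14:45-17:40.
Beatriz ∩ Pablo ∩ Hiro ∩ Yosef ∩ Leo ∩ Ines: 09:50-12:25, 14:45-17:40.
Summing the common windows: 155 + 175 = 330 minutes.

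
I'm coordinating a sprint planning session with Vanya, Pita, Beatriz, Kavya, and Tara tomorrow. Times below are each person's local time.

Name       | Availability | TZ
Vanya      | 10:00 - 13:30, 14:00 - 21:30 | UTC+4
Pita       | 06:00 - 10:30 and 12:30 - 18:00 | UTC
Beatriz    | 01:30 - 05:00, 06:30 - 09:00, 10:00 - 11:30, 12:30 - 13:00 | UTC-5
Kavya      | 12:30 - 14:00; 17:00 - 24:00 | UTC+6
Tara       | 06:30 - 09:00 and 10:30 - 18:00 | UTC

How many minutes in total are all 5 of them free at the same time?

Vanya in UTC: 06:00-09:30, 10:00-17:30 (subtract 4h to convert from UTC+4).
Pita in UTC: 06:00-10:30, 12:30-18:00.
Beatriz in UTC: 06:30-10:00, 11:30-14:00, 15:00-16:30, 17:30-18:00 (add 5h to convert from UTC-5).
Kavya in UTC: 06:30-08:00, 11:00-18:00 (subtract 6h to convert from UTC+6).
Tara in UTC: 06:30-09:00, 10:30-18:00.
Vanya ∩ Pita: 06:00-09:30, 10:00-10:30, 12:30-17:30.
Vanya ∩ Pita ∩ Beatriz: 06:30-09:30, 12:30-14:00, 15:00-16:30.
Vanya ∩ Pita ∩ Beatriz ∩ Kavya: 06:30-08:00, 12:30-14:00, 15:00-16:30.
Vanya ∩ Pita ∩ Beatriz ∩ Kavya ∩ Tara: 06:30-08:00, 12:30-14:00, 15:00-16:30.
Summing the common windows: 90 + 90 + 90 = 270 minutes.

270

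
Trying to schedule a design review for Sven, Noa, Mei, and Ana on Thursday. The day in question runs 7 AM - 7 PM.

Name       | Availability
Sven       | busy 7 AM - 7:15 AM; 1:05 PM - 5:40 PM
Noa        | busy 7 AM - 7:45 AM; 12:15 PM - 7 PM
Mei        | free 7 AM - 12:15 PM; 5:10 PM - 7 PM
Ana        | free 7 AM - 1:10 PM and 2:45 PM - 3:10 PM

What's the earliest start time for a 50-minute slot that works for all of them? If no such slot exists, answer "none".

07:45

Sven free: 07:15-13:05, 17:40-19:00 (invert busy blocks within the working day).
Noa free: 07:45-12:15 (invert busy blocks within the working day).
Mei free: 07:00-12:15, 17:10-19:00.
Ana free: 07:00-13:10, 14:45-15:10.
Sven ∩ Noa: 07:45-12:15.
Sven ∩ Noa ∩ Mei: 07:45-12:15.
Sven ∩ Noa ∩ Mei ∩ Ana: 07:45-12:15.
The first common window of at least 50 minutes is 07:45-12:15, so the earliest start is 07:45.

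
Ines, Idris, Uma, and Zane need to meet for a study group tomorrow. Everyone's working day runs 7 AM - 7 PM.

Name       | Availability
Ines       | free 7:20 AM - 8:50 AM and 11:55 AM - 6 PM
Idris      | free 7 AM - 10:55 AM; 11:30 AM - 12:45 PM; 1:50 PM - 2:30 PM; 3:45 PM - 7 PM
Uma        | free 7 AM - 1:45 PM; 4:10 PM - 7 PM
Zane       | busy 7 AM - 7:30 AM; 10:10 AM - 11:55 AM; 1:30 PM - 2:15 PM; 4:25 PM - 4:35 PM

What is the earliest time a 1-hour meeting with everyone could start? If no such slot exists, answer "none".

Ines free: 07:20-08:50, 11:55-18:00.
Idris free: 07:00-10:55, 11:30-12:45, 13:50-14:30, 15:45-19:00.
Uma free: 07:00-13:45, 16:10-19:00.
Zane free: 07:30-10:10, 11:55-13:30, 14:15-16:25, 16:35-19:00 (invert busy blocks within the working day).
Ines ∩ Idris: 07:20-08:50, 11:55-12:45, 13:50-14:30, 15:45-18:00.
Ines ∩ Idris ∩ Uma: 07:20-08:50, 11:55-12:45, 16:10-18:00.
Ines ∩ Idris ∩ Uma ∩ Zane: 07:30-08:50, 11:55-12:45, 16:10-16:25, 16:35-18:00.
Those are the intersection windows.
The first common window of at least 60 minutes is 07:30-08:50, so the earliest start is 07:30.

07:30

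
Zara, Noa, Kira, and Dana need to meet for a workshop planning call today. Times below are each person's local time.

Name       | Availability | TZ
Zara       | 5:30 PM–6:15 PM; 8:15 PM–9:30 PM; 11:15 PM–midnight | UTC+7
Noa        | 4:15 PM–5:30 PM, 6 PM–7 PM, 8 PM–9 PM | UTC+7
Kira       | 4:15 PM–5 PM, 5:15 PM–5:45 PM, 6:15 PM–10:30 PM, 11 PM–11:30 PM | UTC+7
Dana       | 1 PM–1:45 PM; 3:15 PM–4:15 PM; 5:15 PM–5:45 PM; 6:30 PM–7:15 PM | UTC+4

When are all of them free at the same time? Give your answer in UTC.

13:15-13:45

Zara in UTC: 10:30-11:15, 13:15-14:30, 16:15-17:00 (subtract 7h to convert from UTC+7).
Noa in UTC: 09:15-10:30, 11:00-12:00, 13:00-14:00 (subtract 7h to convert from UTC+7).
Kira in UTC: 09:15-10:00, 10:15-10:45, 11:15-15:30, 16:00-16:30 (subtract 7h to convert from UTC+7).
Dana in UTC: 09:00-09:45, 11:15-12:15, 13:15-13:45, 14:30-15:15 (subtract 4h to convert from UTC+4).
Zara ∩ Noa: 11:00-11:15, 13:15-14:00.
Zara ∩ Noa ∩ Kira: 13:15-14:00.
Zara ∩ Noa ∩ Kira ∩ Dana: 13:15-13:45.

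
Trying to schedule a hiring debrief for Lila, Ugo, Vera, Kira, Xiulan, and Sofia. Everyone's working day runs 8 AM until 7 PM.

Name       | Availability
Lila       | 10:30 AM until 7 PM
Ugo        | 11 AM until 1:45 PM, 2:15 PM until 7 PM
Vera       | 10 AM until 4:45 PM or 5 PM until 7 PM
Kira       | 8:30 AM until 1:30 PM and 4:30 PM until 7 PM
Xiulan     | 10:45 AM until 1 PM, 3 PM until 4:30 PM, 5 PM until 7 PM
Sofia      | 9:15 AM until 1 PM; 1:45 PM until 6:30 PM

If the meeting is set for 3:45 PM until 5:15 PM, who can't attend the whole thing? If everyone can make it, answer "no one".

Lila: free for 15:45-17:15. Ugo: free for 15:45-17:15. Vera: not fully free for 15:45-17:15. Kira: not fully free for 15:45-17:15. Xiulan: not fully free for 15:45-17:15. Sofia: free for 15:45-17:15.

Kira, Vera, Xiulan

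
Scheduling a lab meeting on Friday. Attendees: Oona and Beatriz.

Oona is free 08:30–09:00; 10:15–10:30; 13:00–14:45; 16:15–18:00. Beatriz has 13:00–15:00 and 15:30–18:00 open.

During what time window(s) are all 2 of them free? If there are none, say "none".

Oona ∩ Beatriz: 13:00-14:45, 16:15-18:00.
Those are the intersection windows.

13:00-14:45, 16:15-18:00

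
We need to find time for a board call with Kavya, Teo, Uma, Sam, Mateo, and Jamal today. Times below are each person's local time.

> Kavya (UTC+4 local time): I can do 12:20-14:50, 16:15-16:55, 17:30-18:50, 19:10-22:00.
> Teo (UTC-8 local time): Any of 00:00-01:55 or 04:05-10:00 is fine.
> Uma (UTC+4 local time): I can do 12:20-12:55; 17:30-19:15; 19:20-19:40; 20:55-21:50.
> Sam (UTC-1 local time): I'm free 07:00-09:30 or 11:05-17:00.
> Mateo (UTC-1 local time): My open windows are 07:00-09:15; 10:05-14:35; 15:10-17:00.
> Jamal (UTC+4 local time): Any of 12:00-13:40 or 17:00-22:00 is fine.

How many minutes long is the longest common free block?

Kavya in UTC: 08:20-10:50, 12:15-12:55, 13:30-14:50, 15:10-18:00 (subtract 4h to convert from UTC+4).
Teo in UTC: 08:00-09:55, 12:05-18:00 (add 8h to convert from UTC-8).
Uma in UTC: 08:20-08:55, 13:30-15:15, 15:20-15:40, 16:55-17:50 (subtract 4h to convert from UTC+4).
Sam in UTC: 08:00-10:30, 12:05-18:00 (add 1h to convert from UTC-1).
Mateo in UTC: 08:00-10:15, 11:05-15:35, 16:10-18:00 (add 1h to convert from UTC-1).
Jamal in UTC: 08:00-09:40, 13:00-18:00 (subtract 4h to convert from UTC+4).
Kavya ∩ Teo: 08:20-09:55, 12:15-12:55, 13:30-14:50, 15:10-18:00.
Kavya ∩ Teo ∩ Uma: 08:20-08:55, 13:30-14:50, 15:10-15:15, 15:20-15:40, 16:55-17:50.
Kavya ∩ Teo ∩ Uma ∩ Sam: 08:20-08:55, 13:30-14:50, 15:10-15:15, 15:20-15:40, 16:55-17:50.
Kavya ∩ Teo ∩ Uma ∩ Sam ∩ Mateo: 08:20-08:55, 13:30-14:50, 15:10-15:15, 15:20-15:35, 16:55-17:50.
Kavya ∩ Teo ∩ Uma ∩ Sam ∩ Mateo ∩ Jamal: 08:20-08:55, 13:30-14:50, 15:10-15:15, 15:20-15:35, 16:55-17:50.
The longest is 13:30-14:50 at 80 minutes.

80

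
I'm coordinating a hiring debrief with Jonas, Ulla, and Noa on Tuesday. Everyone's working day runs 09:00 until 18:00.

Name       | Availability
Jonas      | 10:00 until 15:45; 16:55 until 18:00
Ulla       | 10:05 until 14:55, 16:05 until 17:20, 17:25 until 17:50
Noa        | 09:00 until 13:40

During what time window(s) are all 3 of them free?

Jonas ∩ Ulla: 10:05-14:55, 16:55-17:20, 17:25-17:50.
Jonas ∩ Ulla ∩ Noa: 10:05-13:40.
Those are the intersection windows.

10:05-13:40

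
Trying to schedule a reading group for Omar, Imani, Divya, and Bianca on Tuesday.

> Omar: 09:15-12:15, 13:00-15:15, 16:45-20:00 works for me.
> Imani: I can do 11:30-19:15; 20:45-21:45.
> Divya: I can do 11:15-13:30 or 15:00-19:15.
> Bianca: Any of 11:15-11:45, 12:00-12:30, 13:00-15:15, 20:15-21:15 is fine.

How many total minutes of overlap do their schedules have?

75

Omar ∩ Imani: 11:30-12:15, 13:00-15:15, 16:45-19:15.
Omar ∩ Imani ∩ Divya: 11:30-12:15, 13:00-13:30, 15:00-15:15, 16:45-19:15.
Omar ∩ Imani ∩ Divya ∩ Bianca: 11:30-11:45, 12:00-12:15, 13:00-13:30, 15:00-15:15.
Summing the common windows: 15 + 15 + 30 + 15 = 75 minutes.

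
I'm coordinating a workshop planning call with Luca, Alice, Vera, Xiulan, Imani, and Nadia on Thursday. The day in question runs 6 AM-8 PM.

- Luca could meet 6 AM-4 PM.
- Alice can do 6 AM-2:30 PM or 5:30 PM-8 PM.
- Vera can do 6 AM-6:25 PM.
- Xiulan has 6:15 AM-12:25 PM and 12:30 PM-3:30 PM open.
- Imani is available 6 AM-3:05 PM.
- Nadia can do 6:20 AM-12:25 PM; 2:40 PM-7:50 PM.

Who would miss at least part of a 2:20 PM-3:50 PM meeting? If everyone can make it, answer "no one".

Alice, Imani, Nadia, Xiulan

Luca: free for 14:20-15:50. Alice: not fully free for 14:20-15:50. Vera: free for 14:20-15:50. Xiulan: not fully free for 14:20-15:50. Imani: not fully free for 14:20-15:50. Nadia: not fully free for 14:20-15:50.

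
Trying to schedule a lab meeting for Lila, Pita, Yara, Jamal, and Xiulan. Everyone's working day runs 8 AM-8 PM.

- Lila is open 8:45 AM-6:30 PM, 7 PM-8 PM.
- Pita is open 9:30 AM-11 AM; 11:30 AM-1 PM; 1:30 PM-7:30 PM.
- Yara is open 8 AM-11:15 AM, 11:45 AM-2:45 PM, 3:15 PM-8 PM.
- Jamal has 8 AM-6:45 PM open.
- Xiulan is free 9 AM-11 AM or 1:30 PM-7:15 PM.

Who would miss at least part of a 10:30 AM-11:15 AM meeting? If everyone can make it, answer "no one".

Lila: free for 10:30-11:15. Pita: not fully free for 10:30-11:15. Yara: free for 10:30-11:15. Jamal: free for 10:30-11:15. Xiulan: not fully free for 10:30-11:15.

Pita, Xiulan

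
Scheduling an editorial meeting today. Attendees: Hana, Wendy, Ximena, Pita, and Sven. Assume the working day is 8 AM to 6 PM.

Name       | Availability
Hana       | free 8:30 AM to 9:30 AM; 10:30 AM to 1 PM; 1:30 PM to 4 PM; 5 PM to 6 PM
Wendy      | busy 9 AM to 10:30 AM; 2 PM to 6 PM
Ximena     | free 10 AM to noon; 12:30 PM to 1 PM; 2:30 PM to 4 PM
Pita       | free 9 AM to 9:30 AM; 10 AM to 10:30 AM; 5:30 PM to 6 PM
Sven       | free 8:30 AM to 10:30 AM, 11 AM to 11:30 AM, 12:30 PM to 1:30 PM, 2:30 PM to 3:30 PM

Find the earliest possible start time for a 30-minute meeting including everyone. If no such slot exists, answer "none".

Hana free: 08:30-09:30, 10:30-13:00, 13:30-16:00, 17:00-18:00.
Wendy free: 08:00-09:00, 10:30-14:00 (invert busy blocks within the working day).
Ximena free: 10:00-12:00, 12:30-13:00, 14:30-16:00.
Pita free: 09:00-09:30, 10:00-10:30, 17:30-18:00.
Sven free: 08:30-10:30, 11:00-11:30, 12:30-13:30, 14:30-15:30.
Hana ∩ Wendy: 08:30-09:00, 10:30-13:00, 13:30-14:00.
Hana ∩ Wendy ∩ Ximena: 10:30-12:00, 12:30-13:00.
Hana ∩ Wendy ∩ Ximena ∩ Pita: ∅.
Hana ∩ Wendy ∩ Ximena ∩ Pita ∩ Sven: ∅.
There is no time when everyone is free.
No common window is at least 30 minutes long.

none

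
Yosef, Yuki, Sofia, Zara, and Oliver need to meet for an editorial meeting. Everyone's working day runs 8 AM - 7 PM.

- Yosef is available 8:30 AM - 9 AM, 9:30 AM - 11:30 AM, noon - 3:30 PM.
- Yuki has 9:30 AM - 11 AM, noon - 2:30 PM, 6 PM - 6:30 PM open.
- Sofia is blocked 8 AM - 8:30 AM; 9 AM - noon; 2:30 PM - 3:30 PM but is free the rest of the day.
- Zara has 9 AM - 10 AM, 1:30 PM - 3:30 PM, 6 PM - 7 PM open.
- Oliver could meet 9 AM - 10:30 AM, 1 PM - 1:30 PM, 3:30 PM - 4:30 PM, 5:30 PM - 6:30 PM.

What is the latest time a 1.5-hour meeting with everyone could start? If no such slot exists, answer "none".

Yosef free: 08:30-09:00, 09:30-11:30, 12:00-15:30.
Yuki free: 09:30-11:00, 12:00-14:30, 18:00-18:30.
Sofia free: 08:30-09:00, 12:00-14:30, 15:30-19:00 (invert busy blocks within the working day).
Zara free: 09:00-10:00, 13:30-15:30, 18:00-19:00.
Oliver free: 09:00-10:30, 13:00-13:30, 15:30-16:30, 17:30-18:30.
Yosef ∩ Yuki: 09:30-11:00, 12:00-14:30.
Yosef ∩ Yuki ∩ Sofia: 12:00-14:30.
Yosef ∩ Yuki ∩ Sofia ∩ Zara: 13:30-14:30.
Yosef ∩ Yuki ∩ Sofia ∩ Zara ∩ Oliver: ∅.
There is no time when everyone is free.
No common window is at least 90 minutes long.

none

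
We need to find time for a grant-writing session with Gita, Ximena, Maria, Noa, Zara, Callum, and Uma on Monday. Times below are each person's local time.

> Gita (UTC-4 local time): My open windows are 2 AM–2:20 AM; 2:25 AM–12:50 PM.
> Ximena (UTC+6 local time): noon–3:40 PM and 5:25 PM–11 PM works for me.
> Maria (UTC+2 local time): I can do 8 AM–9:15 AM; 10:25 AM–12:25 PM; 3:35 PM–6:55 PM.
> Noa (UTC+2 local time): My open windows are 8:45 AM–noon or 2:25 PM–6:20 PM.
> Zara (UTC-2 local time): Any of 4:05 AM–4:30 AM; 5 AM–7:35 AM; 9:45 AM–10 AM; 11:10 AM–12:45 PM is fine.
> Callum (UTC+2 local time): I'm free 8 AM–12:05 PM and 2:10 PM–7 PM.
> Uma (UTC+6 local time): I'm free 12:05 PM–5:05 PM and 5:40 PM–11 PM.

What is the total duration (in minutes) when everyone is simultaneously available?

155

Gita in UTC: 06:00-06:20, 06:25-16:50 (add 4h to convert from UTC-4).
Ximena in UTC: 06:00-09:40, 11:25-17:00 (subtract 6h to convert from UTC+6).
Maria in UTC: 06:00-07:15, 08:25-10:25, 13:35-16:55 (subtract 2h to convert from UTC+2).
Noa in UTC: 06:45-10:00, 12:25-16:20 (subtract 2h to convert from UTC+2).
Zara in UTC: 06:05-06:30, 07:00-09:35, 11:45-12:00, 13:10-14:45 (add 2h to convert from UTC-2).
Callum in UTC: 06:00-10:05, 12:10-17:00 (subtract 2h to convert from UTC+2).
Uma in UTC: 06:05-11:05, 11:40-17:00 (subtract 6h to convert from UTC+6).
Gita ∩ Ximena: 06:00-06:20, 06:25-09:40, 11:25-16:50.
Gita ∩ Ximena ∩ Maria: 06:00-06:20, 06:25-07:15, 08:25-09:40, 13:35-16:50.
Gita ∩ Ximena ∩ Maria ∩ Noa: 06:45-07:15, 08:25-09:40, 13:35-16:20.
Gita ∩ Ximena ∩ Maria ∩ Noa ∩ Zara: 07:00-07:15, 08:25-09:35, 13:35-14:45.
Gita ∩ Ximena ∩ Maria ∩ Noa ∩ Zara ∩ Callum: 07:00-07:15, 08:25-09:35, 13:35-14:45.
Gita ∩ Ximena ∩ Maria ∩ Noa ∩ Zara ∩ Callum ∩ Uma: 07:00-07:15, 08:25-09:35, 13:35-14:45.
Those are the intersection windows.
Summing the common windows: 15 + 70 + 70 = 155 minutes.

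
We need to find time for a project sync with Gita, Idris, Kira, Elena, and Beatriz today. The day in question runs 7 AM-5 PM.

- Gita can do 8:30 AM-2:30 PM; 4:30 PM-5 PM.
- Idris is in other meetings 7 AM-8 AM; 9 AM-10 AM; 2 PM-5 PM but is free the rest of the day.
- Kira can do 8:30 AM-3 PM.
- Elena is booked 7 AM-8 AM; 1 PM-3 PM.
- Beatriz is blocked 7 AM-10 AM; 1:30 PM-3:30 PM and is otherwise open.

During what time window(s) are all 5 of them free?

Gita free: 08:30-14:30, 16:30-17:00.
Idris free: 08:00-09:00, 10:00-14:00 (invert busy blocks within the working day).
Kira free: 08:30-15:00.
Elena free: 08:00-13:00, 15:00-17:00 (invert busy blocks within the working day).
Beatriz free: 10:00-13:30, 15:30-17:00 (invert busy blocks within the working day).
Gita ∩ Idris: 08:30-09:00, 10:00-14:00.
Gita ∩ Idris ∩ Kira: 08:30-09:00, 10:00-14:00.
Gita ∩ Idris ∩ Kira ∩ Elena: 08:30-09:00, 10:00-13:00.
Gita ∩ Idris ∩ Kira ∩ Elena ∩ Beatriz: 10:00-13:00.
So the common availability across everyone is 10:00-13:00.

10:00-13:00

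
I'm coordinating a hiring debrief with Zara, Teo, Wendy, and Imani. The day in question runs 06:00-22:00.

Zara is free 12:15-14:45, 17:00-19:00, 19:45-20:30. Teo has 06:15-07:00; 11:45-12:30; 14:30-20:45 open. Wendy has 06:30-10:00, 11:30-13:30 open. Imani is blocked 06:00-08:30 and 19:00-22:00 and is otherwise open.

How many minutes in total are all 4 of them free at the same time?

15

Zara free: 12:15-14:45, 17:00-19:00, 19:45-20:30.
Teo free: 06:15-07:00, 11:45-12:30, 14:30-20:45.
Wendy free: 06:30-10:00, 11:30-13:30.
Imani free: 08:30-19:00 (invert busy blocks within the working day).
Zara ∩ Teo: 12:15-12:30, 14:30-14:45, 17:00-19:00, 19:45-20:30.
Zara ∩ Teo ∩ Wendy: 12:15-12:30.
Zara ∩ Teo ∩ Wendy ∩ Imani: 12:15-12:30.
So the common availability across everyone is 12:15-12:30.
That's a single block of 15 minutes.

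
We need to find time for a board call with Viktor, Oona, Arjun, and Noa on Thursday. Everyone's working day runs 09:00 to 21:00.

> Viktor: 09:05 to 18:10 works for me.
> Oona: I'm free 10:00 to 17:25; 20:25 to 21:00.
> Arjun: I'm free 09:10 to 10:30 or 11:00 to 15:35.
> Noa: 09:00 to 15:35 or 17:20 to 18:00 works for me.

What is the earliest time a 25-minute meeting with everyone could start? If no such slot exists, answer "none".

10:00

Viktor ∩ Oona: 10:00-17:25.
Viktor ∩ Oona ∩ Arjun: 10:00-10:30, 11:00-15:35.
Viktor ∩ Oona ∩ Arjun ∩ Noa: 10:00-10:30, 11:00-15:35.
The first common window of at least 25 minutes is 10:00-10:30, so the earliest start is 10:00.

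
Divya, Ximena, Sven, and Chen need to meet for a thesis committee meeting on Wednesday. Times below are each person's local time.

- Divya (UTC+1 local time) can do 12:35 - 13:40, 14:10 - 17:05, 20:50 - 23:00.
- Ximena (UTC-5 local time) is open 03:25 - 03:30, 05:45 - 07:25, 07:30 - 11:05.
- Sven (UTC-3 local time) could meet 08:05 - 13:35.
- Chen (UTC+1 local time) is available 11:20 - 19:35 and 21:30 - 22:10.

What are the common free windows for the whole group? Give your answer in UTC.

11:35-12:25, 12:30-12:40, 13:10-16:05

Divya in UTC: 11:35-12:40, 13:10-16:05, 19:50-22:00 (subtract 1h to convert from UTC+1).
Ximena in UTC: 08:25-08:30, 10:45-12:25, 12:30-16:05 (add 5h to convert from UTC-5).
Sven in UTC: 11:05-16:35 (add 3h to convert from UTC-3).
Chen in UTC: 10:20-18:35, 20:30-21:10 (subtract 1h to convert from UTC+1).
Divya ∩ Ximena: 11:35-12:25, 12:30-12:40, 13:10-16:05.
Divya ∩ Ximena ∩ Sven: 11:35-12:25, 12:30-12:40, 13:10-16:05.
Divya ∩ Ximena ∩ Sven ∩ Chen: 11:35-12:25, 12:30-12:40, 13:10-16:05.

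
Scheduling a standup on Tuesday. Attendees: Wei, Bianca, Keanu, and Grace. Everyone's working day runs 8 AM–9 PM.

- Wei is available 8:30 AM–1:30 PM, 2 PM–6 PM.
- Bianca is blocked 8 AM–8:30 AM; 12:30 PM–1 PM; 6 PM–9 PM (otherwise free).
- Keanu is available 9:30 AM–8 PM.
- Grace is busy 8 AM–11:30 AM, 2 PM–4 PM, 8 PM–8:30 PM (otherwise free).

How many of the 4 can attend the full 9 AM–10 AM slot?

Wei free: 08:30-13:30, 14:00-18:00.
Bianca free: 08:30-12:30, 13:00-18:00 (invert busy blocks within the working day).
Keanu free: 09:30-20:00.
Grace free: 11:30-14:00, 16:00-20:00, 20:30-21:00 (invert busy blocks within the working day).
Wei and Bianca can make the full 09:00-10:00 slot — that's 2.

2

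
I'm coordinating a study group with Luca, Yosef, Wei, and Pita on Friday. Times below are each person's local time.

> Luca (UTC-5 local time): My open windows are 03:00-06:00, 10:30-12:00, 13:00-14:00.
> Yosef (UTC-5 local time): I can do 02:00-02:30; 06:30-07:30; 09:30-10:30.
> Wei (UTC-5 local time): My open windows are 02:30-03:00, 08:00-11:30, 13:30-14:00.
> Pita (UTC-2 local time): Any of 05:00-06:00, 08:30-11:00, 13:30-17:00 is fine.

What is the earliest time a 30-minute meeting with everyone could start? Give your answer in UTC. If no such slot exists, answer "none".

none

Luca in UTC: 08:00-11:00, 15:30-17:00, 18:00-19:00 (add 5h to convert from UTC-5).
Yosef in UTC: 07:00-07:30, 11:30-12:30, 14:30-15:30 (add 5h to convert from UTC-5).
Wei in UTC: 07:30-08:00, 13:00-16:30, 18:30-19:00 (add 5h to convert from UTC-5).
Pita in UTC: 07:00-08:00, 10:30-13:00, 15:30-19:00 (add 2h to convert from UTC-2).
Luca ∩ Yosef: ∅.
Luca ∩ Yosef ∩ Wei: ∅.
Luca ∩ Yosef ∩ Wei ∩ Pita: ∅.
There is no time when everyone is free.
No common window is at least 30 minutes long.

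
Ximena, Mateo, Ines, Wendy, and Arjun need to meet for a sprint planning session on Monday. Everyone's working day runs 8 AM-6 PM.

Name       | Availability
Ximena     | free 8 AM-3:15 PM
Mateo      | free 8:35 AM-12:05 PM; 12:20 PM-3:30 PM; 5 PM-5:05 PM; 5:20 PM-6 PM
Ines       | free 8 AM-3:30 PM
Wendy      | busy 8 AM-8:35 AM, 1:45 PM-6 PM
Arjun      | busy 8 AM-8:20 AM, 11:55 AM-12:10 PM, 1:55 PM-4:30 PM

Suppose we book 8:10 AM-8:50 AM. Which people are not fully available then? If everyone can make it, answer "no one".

Ximena free: 08:00-15:15.
Mateo free: 08:35-12:05, 12:20-15:30, 17:00-17:05, 17:20-18:00.
Ines free: 08:00-15:30.
Wendy free: 08:35-13:45 (invert busy blocks within the working day).
Arjun free: 08:20-11:55, 12:10-13:55, 16:30-18:00 (invert busy blocks within the working day).
Ximena: free for 08:10-08:50. Mateo: not fully free for 08:10-08:50. Ines: free for 08:10-08:50. Wendy: not fully free for 08:10-08:50. Arjun: not fully free for 08:10-08:50.

Arjun, Mateo, Wendy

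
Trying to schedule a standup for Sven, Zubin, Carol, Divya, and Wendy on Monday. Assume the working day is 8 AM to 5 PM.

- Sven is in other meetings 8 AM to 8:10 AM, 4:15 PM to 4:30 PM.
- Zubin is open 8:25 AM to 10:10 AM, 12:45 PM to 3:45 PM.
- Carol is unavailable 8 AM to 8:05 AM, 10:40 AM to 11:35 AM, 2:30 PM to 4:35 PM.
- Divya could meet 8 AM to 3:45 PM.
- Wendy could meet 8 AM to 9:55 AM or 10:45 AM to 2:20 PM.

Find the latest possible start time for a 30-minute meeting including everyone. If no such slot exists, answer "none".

13:50

Sven free: 08:10-16:15, 16:30-17:00 (invert busy blocks within the working day).
Zubin free: 08:25-10:10, 12:45-15:45.
Carol free: 08:05-10:40, 11:35-14:30, 16:35-17:00 (invert busy blocks within the working day).
Divya free: 08:00-15:45.
Wendy free: 08:00-09:55, 10:45-14:20.
Sven ∩ Zubin: 08:25-10:10, 12:45-15:45.
Sven ∩ Zubin ∩ Carol: 08:25-10:10, 12:45-14:30.
Sven ∩ Zubin ∩ Carol ∩ Divya: 08:25-10:10, 12:45-14:30.
Sven ∩ Zubin ∩ Carol ∩ Divya ∩ Wendy: 08:25-09:55, 12:45-14:20.
So the common availability across everyone is 08:25-09:55, 12:45-14:20.
The last common window of at least 30 minutes is 12:45-14:20; a 30-minute meeting can start as late as 13:50 and still end by 14:20.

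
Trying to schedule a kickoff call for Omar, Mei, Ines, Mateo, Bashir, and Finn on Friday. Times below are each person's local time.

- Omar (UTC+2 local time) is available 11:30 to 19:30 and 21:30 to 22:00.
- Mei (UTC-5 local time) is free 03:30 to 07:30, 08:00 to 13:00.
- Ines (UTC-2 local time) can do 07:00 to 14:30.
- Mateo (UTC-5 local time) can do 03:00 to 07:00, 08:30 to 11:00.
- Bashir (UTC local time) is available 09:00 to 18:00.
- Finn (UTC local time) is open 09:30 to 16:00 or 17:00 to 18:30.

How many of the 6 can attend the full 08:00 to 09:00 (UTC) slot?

Omar in UTC: 09:30-17:30, 19:30-20:00 (subtract 2h to convert from UTC+2).
Mei in UTC: 08:30-12:30, 13:00-18:00 (add 5h to convert from UTC-5).
Ines in UTC: 09:00-16:30 (add 2h to convert from UTC-2).
Mateo in UTC: 08:00-12:00, 13:30-16:00 (add 5h to convert from UTC-5).
Bashir in UTC: 09:00-18:00.
Finn in UTC: 09:30-16:00, 17:00-18:30.
Mateo can make the full 08:00-09:00 slot — that's 1.

1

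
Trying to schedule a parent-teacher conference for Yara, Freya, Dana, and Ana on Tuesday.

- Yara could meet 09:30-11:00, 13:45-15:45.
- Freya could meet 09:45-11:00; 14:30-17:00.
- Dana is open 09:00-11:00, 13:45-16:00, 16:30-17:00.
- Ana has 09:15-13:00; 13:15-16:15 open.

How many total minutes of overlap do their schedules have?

150

Yara ∩ Freya: 09:45-11:00, 14:30-15:45.
Yara ∩ Freya ∩ Dana: 09:45-11:00, 14:30-15:45.
Yara ∩ Freya ∩ Dana ∩ Ana: 09:45-11:00, 14:30-15:45.
So the common availability across everyone is 09:45-11:00, 14:30-15:45.
Summing the common windows: 75 + 75 = 150 minutes.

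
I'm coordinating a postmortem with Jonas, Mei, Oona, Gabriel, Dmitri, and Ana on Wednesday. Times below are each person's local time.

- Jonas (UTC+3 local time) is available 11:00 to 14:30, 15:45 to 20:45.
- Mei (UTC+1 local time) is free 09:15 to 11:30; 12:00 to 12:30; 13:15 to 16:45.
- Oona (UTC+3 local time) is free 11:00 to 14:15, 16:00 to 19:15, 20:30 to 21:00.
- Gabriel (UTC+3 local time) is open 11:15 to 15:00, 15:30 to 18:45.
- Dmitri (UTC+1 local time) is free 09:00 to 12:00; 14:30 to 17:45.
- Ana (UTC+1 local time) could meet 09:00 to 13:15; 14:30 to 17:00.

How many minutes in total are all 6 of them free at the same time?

270

Jonas in UTC: 08:00-11:30, 12:45-17:45 (subtract 3h to convert from UTC+3).
Mei in UTC: 08:15-10:30, 11:00-11:30, 12:15-15:45 (subtract 1h to convert from UTC+1).
Oona in UTC: 08:00-11:15, 13:00-16:15, 17:30-18:00 (subtract 3h to convert from UTC+3).
Gabriel in UTC: 08:15-12:00, 12:30-15:45 (subtract 3h to convert from UTC+3).
Dmitri in UTC: 08:00-11:00, 13:30-16:45 (subtract 1h to convert from UTC+1).
Ana in UTC: 08:00-12:15, 13:30-16:00 (subtract 1h to convert from UTC+1).
Jonas ∩ Mei: 08:15-10:30, 11:00-11:30, 12:45-15:45.
Jonas ∩ Mei ∩ Oona: 08:15-10:30, 11:00-11:15, 13:00-15:45.
Jonas ∩ Mei ∩ Oona ∩ Gabriel: 08:15-10:30, 11:00-11:15, 13:00-15:45.
Jonas ∩ Mei ∩ Oona ∩ Gabriel ∩ Dmitri: 08:15-10:30, 13:30-15:45.
Jonas ∩ Mei ∩ Oona ∩ Gabriel ∩ Dmitri ∩ Ana: 08:15-10:30, 13:30-15:45.
Summing the common windows: 135 + 135 = 270 minutes.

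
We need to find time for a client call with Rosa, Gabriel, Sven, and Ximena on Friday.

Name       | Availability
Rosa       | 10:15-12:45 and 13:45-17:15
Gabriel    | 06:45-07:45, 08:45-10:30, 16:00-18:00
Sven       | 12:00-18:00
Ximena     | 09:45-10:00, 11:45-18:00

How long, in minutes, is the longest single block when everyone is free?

75

Rosa ∩ Gabriel: 10:15-10:30, 16:00-17:15.
Rosa ∩ Gabriel ∩ Sven: 16:00-17:15.
Rosa ∩ Gabriel ∩ Sven ∩ Ximena: 16:00-17:15.
The longest is 16:00-17:15 at 75 minutes.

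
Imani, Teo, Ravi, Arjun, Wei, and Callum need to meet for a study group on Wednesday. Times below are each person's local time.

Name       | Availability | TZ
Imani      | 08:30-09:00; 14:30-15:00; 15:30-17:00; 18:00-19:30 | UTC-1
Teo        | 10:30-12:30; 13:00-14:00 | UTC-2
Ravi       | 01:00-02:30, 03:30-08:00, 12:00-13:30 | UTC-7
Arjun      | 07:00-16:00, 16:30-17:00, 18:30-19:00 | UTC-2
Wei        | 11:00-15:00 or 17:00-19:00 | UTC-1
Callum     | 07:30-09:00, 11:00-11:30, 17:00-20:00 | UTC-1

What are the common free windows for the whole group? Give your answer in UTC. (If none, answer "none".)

none

Imani in UTC: 09:30-10:00, 15:30-16:00, 16:30-18:00, 19:00-20:30 (add 1h to convert from UTC-1).
Teo in UTC: 12:30-14:30, 15:00-16:00 (add 2h to convert from UTC-2).
Ravi in UTC: 08:00-09:30, 10:30-15:00, 19:00-20:30 (add 7h to convert from UTC-7).
Arjun in UTC: 09:00-18:00, 18:30-19:00, 20:30-21:00 (add 2h to convert from UTC-2).
Wei in UTC: 12:00-16:00, 18:00-20:00 (add 1h to convert from UTC-1).
Callum in UTC: 08:30-10:00, 12:00-12:30, 18:00-21:00 (add 1h to convert from UTC-1).
Imani ∩ Teo: 15:30-16:00.
Imani ∩ Teo ∩ Ravi: ∅.
Imani ∩ Teo ∩ Ravi ∩ Arjun: ∅.
Imani ∩ Teo ∩ Ravi ∩ Arjun ∩ Wei: ∅.
Imani ∩ Teo ∩ Ravi ∩ Arjun ∩ Wei ∩ Callum: ∅.
There is no time when everyone is free.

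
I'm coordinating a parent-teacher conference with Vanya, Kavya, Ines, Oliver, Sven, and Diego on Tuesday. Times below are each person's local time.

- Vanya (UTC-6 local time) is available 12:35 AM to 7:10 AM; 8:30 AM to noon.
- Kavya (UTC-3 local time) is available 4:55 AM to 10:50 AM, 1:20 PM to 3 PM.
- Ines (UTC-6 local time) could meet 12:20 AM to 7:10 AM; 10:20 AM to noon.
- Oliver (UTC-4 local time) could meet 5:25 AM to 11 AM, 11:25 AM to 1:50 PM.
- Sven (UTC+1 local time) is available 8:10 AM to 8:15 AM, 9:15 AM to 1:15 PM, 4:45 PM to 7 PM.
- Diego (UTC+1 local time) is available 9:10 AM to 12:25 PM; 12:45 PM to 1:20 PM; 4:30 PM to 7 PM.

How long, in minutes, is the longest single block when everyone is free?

Vanya in UTC: 06:35-13:10, 14:30-18:00 (add 6h to convert from UTC-6).
Kavya in UTC: 07:55-13:50, 16:20-18:00 (add 3h to convert from UTC-3).
Ines in UTC: 06:20-13:10, 16:20-18:00 (add 6h to convert from UTC-6).
Oliver in UTC: 09:25-15:00, 15:25-17:50 (add 4h to convert from UTC-4).
Sven in UTC: 07:10-07:15, 08:15-12:15, 15:45-18:00 (subtract 1h to convert from UTC+1).
Diego in UTC: 08:10-11:25, 11:45-12:20, 15:30-18:00 (subtract 1h to convert from UTC+1).
Vanya ∩ Kavya: 07:55-13:10, 16:20-18:00.
Vanya ∩ Kavya ∩ Ines: 07:55-13:10, 16:20-18:00.
Vanya ∩ Kavya ∩ Ines ∩ Oliver: 09:25-13:10, 16:20-17:50.
Vanya ∩ Kavya ∩ Ines ∩ Oliver ∩ Sven: 09:25-12:15, 16:20-17:50.
Vanya ∩ Kavya ∩ Ines ∩ Oliver ∩ Sven ∩ Diego: 09:25-11:25, 11:45-12:15, 16:20-17:50.
So the common availability across everyone is 09:25-11:25, 11:45-12:15, 16:20-17:50.
The longest is 09:25-11:25 at 120 minutes.

120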